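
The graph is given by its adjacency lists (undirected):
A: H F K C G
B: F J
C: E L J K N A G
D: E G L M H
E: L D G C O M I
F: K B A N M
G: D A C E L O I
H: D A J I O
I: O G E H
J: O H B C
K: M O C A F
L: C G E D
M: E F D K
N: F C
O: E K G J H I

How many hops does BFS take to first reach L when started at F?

3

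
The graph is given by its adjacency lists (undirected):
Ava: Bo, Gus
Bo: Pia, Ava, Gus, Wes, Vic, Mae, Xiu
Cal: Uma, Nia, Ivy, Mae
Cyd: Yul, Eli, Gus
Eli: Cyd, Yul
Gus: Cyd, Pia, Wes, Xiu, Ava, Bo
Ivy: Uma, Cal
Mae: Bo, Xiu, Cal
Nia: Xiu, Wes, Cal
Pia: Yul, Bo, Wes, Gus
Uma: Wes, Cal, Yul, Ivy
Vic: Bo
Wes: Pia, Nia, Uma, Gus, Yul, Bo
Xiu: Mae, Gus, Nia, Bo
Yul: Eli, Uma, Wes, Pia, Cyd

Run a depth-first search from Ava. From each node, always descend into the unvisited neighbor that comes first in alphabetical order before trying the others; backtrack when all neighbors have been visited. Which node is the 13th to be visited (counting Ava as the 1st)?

Visit Ava
Ava → Bo
Bo → Gus
Gus → Cyd
Cyd → Eli
Eli → Yul
Yul → Pia
Pia → Wes
Wes → Nia
Nia → Cal
Cal → Ivy
Ivy → Uma
Cal → Mae
Mae → Xiu
Bo → Vic

Visit order: Ava, Bo, Gus, Cyd, Eli, Yul, Pia, Wes, Nia, Cal, Ivy, Uma, Mae, Xiu, Vic

Mae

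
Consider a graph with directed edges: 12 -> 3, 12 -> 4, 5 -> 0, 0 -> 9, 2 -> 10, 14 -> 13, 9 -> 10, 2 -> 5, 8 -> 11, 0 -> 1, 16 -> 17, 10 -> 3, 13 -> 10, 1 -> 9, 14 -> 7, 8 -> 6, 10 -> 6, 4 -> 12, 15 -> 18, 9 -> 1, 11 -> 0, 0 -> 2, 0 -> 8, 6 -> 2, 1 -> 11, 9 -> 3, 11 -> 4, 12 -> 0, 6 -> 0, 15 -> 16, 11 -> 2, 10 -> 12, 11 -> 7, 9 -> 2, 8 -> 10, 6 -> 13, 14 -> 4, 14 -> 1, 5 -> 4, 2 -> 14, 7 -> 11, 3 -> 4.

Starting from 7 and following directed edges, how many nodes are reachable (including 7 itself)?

BFS from 7 visits: 7, 11, 4, 2, 0, 12, 14, 10, 5, 9, 8, 1, 3, 13, 6
Reachable nodes: 15 of 19 total.

15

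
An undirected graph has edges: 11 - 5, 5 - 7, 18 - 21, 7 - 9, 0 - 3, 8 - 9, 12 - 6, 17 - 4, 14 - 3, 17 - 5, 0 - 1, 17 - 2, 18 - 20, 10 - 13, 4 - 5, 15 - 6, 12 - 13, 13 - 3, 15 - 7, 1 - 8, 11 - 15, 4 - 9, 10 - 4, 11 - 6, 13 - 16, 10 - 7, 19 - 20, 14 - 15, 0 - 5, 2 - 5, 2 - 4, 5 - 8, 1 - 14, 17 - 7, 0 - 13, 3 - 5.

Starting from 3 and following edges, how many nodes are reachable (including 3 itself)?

BFS from 3 visits: 3, 0, 5, 13, 14, 1, 2, 4, 7, 8, 11, 17, 10, 12, 16, 15, 9, 6
Reachable nodes: 18 of 22 total.

18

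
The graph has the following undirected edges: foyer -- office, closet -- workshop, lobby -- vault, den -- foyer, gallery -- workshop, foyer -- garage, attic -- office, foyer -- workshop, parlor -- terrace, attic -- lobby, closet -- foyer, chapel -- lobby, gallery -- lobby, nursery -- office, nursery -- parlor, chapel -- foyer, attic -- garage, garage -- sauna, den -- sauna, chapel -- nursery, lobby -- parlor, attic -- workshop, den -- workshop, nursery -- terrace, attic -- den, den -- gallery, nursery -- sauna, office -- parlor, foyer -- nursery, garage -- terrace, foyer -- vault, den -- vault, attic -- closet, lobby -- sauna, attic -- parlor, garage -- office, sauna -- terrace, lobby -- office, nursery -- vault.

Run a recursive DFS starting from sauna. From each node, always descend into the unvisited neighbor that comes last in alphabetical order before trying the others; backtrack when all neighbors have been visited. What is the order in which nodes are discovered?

sauna → terrace → parlor → office → nursery → vault → lobby → gallery → workshop → foyer → garage → attic → den → closet → chapel

Visit sauna
sauna → terrace
terrace → parlor
parlor → office
office → nursery
nursery → vault
vault → lobby
lobby → gallery
gallery → workshop
workshop → foyer
foyer → garage
garage → attic
attic → den
attic → closet
foyer → chapel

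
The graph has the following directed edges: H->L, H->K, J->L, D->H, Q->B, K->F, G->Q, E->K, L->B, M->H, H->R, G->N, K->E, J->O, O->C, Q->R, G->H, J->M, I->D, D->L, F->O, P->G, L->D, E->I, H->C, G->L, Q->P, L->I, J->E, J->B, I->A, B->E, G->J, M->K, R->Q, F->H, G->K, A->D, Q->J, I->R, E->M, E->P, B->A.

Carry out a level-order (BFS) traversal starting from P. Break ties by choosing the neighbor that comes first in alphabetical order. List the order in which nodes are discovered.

Visit P; enqueue G → queue [G]
Visit G; enqueue H, J, K, L, N, Q → queue [H, J, K, L, N, Q]
Visit H; enqueue C, R → queue [J, K, L, N, Q, C, R]
Visit J; enqueue B, E, M, O → queue [K, L, N, Q, C, R, B, E, M, O]
Visit K; enqueue F → queue [L, N, Q, C, R, B, E, M, O, F]
Visit L; enqueue D, I → queue [N, Q, C, R, B, E, M, O, F, D, I]
Visit N → queue [Q, C, R, B, E, M, O, F, D, I]
Visit Q → queue [C, R, B, E, M, O, F, D, I]
Visit C → queue [R, B, E, M, O, F, D, I]
Visit R → queue [B, E, M, O, F, D, I]
Visit B; enqueue A → queue [E, M, O, F, D, I, A]
Visit E → queue [M, O, F, D, I, A]
Visit M → queue [O, F, D, I, A]
Visit O → queue [F, D, I, A]
Visit F → queue [D, I, A]
Visit D → queue [I, A]
Visit I → queue [A]
Visit A → queue []

P G H J K L N Q C R B E M O F D I A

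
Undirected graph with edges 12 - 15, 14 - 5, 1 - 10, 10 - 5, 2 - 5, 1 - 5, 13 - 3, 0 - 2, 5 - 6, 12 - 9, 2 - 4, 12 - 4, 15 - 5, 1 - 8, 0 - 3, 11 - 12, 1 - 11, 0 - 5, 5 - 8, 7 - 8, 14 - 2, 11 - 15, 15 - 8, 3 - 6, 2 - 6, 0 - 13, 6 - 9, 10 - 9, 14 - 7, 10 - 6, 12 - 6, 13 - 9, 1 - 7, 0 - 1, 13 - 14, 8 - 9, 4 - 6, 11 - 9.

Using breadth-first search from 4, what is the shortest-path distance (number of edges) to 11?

Level 0: 4
Level 1: 2, 6, 12
Level 2: 0, 3, 5, 9, 10, 11, 14, 15
Level 3: 1, 7, 8, 13
11 first appears at level 2.

2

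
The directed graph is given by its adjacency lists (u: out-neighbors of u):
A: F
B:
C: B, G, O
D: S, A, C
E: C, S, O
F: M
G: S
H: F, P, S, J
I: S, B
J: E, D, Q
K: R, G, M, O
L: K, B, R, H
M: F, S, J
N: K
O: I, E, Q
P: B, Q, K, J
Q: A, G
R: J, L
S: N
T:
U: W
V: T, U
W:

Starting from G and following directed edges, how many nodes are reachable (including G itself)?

19

BFS from G visits: G, S, N, K, R, M, O, J, L, F, I, E, Q, D, B, H, C, A, P
Reachable nodes: 19 of 23 total.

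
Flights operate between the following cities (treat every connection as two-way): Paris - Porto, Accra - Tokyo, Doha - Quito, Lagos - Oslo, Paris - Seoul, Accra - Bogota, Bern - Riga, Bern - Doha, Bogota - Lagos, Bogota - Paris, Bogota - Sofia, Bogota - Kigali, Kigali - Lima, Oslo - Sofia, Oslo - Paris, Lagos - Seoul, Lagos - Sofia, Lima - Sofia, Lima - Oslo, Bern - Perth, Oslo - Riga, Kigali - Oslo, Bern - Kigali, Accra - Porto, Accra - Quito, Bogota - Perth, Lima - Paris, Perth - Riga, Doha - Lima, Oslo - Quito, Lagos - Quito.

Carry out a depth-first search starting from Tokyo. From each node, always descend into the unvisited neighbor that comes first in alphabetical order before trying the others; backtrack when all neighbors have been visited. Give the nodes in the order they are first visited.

Visit Tokyo
Tokyo → Accra
Accra → Bogota
Bogota → Kigali
Kigali → Bern
Bern → Doha
Doha → Lima
Lima → Oslo
Oslo → Lagos
Lagos → Quito
Lagos → Seoul
Seoul → Paris
Paris → Porto
Lagos → Sofia
Oslo → Riga
Riga → Perth

Tokyo Accra Bogota Kigali Bern Doha Lima Oslo Lagos Quito Seoul Paris Porto Sofia Riga Perth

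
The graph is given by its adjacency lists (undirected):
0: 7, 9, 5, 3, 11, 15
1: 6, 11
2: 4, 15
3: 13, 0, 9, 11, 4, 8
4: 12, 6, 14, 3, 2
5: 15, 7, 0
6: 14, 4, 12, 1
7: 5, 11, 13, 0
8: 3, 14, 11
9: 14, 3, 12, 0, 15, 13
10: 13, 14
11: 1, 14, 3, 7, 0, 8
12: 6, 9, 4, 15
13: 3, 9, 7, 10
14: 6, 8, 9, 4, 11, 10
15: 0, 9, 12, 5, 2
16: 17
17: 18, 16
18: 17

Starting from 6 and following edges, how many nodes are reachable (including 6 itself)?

16

BFS from 6 visits: 6, 14, 4, 12, 1, 8, 9, 11, 10, 3, 2, 15, 0, 13, 7, 5
Reachable nodes: 16 of 19 total.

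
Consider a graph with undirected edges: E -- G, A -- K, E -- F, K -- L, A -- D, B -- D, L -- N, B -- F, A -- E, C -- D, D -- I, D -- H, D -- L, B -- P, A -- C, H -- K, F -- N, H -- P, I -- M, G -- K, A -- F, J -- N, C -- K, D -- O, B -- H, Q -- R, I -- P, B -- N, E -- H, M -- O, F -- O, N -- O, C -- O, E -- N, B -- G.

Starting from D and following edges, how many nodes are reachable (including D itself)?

BFS from D visits: D, O, L, I, H, C, B, A, N, M, F, K, P, E, G, J
Reachable nodes: 16 of 18 total.

16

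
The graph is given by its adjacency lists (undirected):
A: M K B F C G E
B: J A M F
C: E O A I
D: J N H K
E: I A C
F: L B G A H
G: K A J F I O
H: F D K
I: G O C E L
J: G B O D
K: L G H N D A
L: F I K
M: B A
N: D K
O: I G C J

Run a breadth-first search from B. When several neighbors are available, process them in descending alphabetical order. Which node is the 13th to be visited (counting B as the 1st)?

Visit B; enqueue M, J, F, A → queue [M, J, F, A]
Visit M → queue [J, F, A]
Visit J; enqueue O, G, D → queue [F, A, O, G, D]
Visit F; enqueue L, H → queue [A, O, G, D, L, H]
Visit A; enqueue K, E, C → queue [O, G, D, L, H, K, E, C]
Visit O; enqueue I → queue [G, D, L, H, K, E, C, I]
Visit G → queue [D, L, H, K, E, C, I]
Visit D; enqueue N → queue [L, H, K, E, C, I, N]
Visit L → queue [H, K, E, C, I, N]
Visit H → queue [K, E, C, I, N]
Visit K → queue [E, C, I, N]
Visit E → queue [C, I, N]
Visit C → queue [I, N]
Visit I → queue [N]
Visit N → queue []

Visit order: B, M, J, F, A, O, G, D, L, H, K, E, C, I, N

C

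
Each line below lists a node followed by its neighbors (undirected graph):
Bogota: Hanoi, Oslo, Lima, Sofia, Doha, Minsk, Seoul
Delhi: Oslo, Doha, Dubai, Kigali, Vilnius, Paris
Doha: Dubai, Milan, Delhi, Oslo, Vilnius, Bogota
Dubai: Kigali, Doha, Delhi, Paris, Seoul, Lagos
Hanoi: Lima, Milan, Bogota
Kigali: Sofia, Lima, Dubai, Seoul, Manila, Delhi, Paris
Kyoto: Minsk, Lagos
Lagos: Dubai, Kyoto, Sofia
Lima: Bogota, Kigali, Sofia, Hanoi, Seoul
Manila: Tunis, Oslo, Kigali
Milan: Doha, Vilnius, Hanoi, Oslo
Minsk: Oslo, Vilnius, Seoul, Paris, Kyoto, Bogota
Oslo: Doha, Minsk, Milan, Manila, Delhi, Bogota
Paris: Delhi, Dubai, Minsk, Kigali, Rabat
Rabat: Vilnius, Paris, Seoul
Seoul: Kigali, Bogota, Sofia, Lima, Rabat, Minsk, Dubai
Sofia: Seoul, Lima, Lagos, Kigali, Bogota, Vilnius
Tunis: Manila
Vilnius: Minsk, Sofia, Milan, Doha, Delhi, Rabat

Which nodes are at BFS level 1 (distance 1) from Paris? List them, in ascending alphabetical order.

Delhi, Dubai, Kigali, Minsk, Rabat

Level 0: Paris
Level 1: Delhi, Dubai, Kigali, Minsk, Rabat
Level 2: Bogota, Doha, Kyoto, Lagos, Lima, Manila, Oslo, Seoul, Sofia, Vilnius
Level 3: Hanoi, Milan, Tunis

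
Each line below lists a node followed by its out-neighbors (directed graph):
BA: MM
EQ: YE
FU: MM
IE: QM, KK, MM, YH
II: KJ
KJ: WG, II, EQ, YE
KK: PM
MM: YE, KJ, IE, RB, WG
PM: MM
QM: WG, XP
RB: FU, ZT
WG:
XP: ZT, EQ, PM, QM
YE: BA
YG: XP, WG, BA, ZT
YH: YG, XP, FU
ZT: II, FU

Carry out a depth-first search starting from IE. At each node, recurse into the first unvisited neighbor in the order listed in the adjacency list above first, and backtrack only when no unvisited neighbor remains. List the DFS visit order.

Visit IE
IE → QM
QM → WG
QM → XP
XP → ZT
ZT → II
II → KJ
KJ → EQ
EQ → YE
YE → BA
BA → MM
MM → RB
RB → FU
XP → PM
IE → KK
IE → YH
YH → YG

IE, QM, WG, XP, ZT, II, KJ, EQ, YE, BA, MM, RB, FU, PM, KK, YH, YG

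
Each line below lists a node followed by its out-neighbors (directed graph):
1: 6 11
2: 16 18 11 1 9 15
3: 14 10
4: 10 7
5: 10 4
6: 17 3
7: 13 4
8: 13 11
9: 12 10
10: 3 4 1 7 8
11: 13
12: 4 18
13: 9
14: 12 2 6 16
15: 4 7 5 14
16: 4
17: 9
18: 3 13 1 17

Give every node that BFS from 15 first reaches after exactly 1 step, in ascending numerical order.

4, 5, 7, 14

Level 0: 15
Level 1: 4, 5, 7, 14
Level 2: 2, 6, 10, 12, 13, 16
Level 3: 1, 3, 8, 9, 11, 17, 18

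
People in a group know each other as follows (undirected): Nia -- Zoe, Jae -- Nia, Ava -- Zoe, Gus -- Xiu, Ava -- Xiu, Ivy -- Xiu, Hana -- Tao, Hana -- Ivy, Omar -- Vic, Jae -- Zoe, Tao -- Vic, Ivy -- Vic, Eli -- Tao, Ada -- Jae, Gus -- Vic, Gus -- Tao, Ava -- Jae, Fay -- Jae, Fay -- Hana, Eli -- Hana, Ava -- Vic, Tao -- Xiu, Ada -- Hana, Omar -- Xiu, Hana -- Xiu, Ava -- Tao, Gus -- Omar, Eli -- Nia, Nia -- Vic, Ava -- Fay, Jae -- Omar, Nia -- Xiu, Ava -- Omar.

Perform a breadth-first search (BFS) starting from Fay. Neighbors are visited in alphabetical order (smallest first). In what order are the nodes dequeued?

Visit Fay; enqueue Ava, Hana, Jae → queue [Ava, Hana, Jae]
Visit Ava; enqueue Omar, Tao, Vic, Xiu, Zoe → queue [Hana, Jae, Omar, Tao, Vic, Xiu, Zoe]
Visit Hana; enqueue Ada, Eli, Ivy → queue [Jae, Omar, Tao, Vic, Xiu, Zoe, Ada, Eli, Ivy]
Visit Jae; enqueue Nia → queue [Omar, Tao, Vic, Xiu, Zoe, Ada, Eli, Ivy, Nia]
Visit Omar; enqueue Gus → queue [Tao, Vic, Xiu, Zoe, Ada, Eli, Ivy, Nia, Gus]
Visit Tao → queue [Vic, Xiu, Zoe, Ada, Eli, Ivy, Nia, Gus]
Visit Vic → queue [Xiu, Zoe, Ada, Eli, Ivy, Nia, Gus]
Visit Xiu → queue [Zoe, Ada, Eli, Ivy, Nia, Gus]
Visit Zoe → queue [Ada, Eli, Ivy, Nia, Gus]
Visit Ada → queue [Eli, Ivy, Nia, Gus]
Visit Eli → queue [Ivy, Nia, Gus]
Visit Ivy → queue [Nia, Gus]
Visit Nia → queue [Gus]
Visit Gus → queue []

Fay → Ava → Hana → Jae → Omar → Tao → Vic → Xiu → Zoe → Ada → Eli → Ivy → Nia → Gus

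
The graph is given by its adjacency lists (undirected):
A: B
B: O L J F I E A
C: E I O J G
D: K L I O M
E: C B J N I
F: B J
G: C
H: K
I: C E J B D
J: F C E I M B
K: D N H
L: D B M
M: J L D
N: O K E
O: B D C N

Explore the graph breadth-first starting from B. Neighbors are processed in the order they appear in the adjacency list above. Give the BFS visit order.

Visit B; enqueue O, L, J, F, I, E, A → queue [O, L, J, F, I, E, A]
Visit O; enqueue D, C, N → queue [L, J, F, I, E, A, D, C, N]
Visit L; enqueue M → queue [J, F, I, E, A, D, C, N, M]
Visit J → queue [F, I, E, A, D, C, N, M]
Visit F → queue [I, E, A, D, C, N, M]
Visit I → queue [E, A, D, C, N, M]
Visit E → queue [A, D, C, N, M]
Visit A → queue [D, C, N, M]
Visit D; enqueue K → queue [C, N, M, K]
Visit C; enqueue G → queue [N, M, K, G]
Visit N → queue [M, K, G]
Visit M → queue [K, G]
Visit K; enqueue H → queue [G, H]
Visit G → queue [H]
Visit H → queue []

B -> O -> L -> J -> F -> I -> E -> A -> D -> C -> N -> M -> K -> G -> H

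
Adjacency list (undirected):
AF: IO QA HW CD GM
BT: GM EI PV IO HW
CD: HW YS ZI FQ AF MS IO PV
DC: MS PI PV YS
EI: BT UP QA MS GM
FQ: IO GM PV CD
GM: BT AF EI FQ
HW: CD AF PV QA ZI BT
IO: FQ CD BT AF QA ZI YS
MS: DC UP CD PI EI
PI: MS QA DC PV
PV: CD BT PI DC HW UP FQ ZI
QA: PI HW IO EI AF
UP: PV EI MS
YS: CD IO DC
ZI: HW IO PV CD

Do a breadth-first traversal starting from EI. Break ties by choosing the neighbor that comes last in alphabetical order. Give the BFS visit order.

Visit EI; enqueue UP, QA, MS, GM, BT → queue [UP, QA, MS, GM, BT]
Visit UP; enqueue PV → queue [QA, MS, GM, BT, PV]
Visit QA; enqueue PI, IO, HW, AF → queue [MS, GM, BT, PV, PI, IO, HW, AF]
Visit MS; enqueue DC, CD → queue [GM, BT, PV, PI, IO, HW, AF, DC, CD]
Visit GM; enqueue FQ → queue [BT, PV, PI, IO, HW, AF, DC, CD, FQ]
Visit BT → queue [PV, PI, IO, HW, AF, DC, CD, FQ]
Visit PV; enqueue ZI → queue [PI, IO, HW, AF, DC, CD, FQ, ZI]
Visit PI → queue [IO, HW, AF, DC, CD, FQ, ZI]
Visit IO; enqueue YS → queue [HW, AF, DC, CD, FQ, ZI, YS]
Visit HW → queue [AF, DC, CD, FQ, ZI, YS]
Visit AF → queue [DC, CD, FQ, ZI, YS]
Visit DC → queue [CD, FQ, ZI, YS]
Visit CD → queue [FQ, ZI, YS]
Visit FQ → queue [ZI, YS]
Visit ZI → queue [YS]
Visit YS → queue []

EI, UP, QA, MS, GM, BT, PV, PI, IO, HW, AF, DC, CD, FQ, ZI, YS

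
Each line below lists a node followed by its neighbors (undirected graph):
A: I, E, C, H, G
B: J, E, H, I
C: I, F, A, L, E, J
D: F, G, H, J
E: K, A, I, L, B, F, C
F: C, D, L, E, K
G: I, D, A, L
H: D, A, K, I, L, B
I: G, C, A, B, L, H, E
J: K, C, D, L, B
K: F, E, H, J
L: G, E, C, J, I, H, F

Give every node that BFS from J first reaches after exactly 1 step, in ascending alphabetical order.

B, C, D, K, L

Level 0: J
Level 1: B, C, D, K, L
Level 2: A, E, F, G, H, I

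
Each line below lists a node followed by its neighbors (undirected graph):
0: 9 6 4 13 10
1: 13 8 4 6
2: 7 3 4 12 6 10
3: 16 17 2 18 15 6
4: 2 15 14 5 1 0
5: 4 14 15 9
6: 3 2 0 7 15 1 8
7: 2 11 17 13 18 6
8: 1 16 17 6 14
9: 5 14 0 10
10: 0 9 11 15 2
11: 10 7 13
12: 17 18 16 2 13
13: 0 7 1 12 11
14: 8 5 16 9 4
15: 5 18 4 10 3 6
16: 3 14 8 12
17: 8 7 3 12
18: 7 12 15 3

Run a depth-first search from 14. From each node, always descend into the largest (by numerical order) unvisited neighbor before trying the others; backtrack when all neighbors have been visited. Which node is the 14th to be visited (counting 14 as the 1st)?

2

Visit 14
14 → 16
16 → 12
12 → 18
18 → 15
15 → 10
10 → 11
11 → 13
13 → 7
7 → 17
17 → 8
8 → 6
6 → 3
3 → 2
2 → 4
4 → 5
5 → 9
9 → 0
4 → 1

Visit order: 14, 16, 12, 18, 15, 10, 11, 13, 7, 17, 8, 6, 3, 2, 4, 5, 9, 0, 1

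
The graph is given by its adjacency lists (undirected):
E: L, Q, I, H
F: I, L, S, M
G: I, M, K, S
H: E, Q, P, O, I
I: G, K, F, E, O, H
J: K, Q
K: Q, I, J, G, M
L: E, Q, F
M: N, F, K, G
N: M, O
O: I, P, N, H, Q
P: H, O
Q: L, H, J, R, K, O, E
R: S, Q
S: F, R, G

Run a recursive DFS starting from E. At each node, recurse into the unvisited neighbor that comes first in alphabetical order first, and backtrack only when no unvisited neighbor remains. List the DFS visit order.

E, H, I, F, L, Q, J, K, G, M, N, O, P, S, R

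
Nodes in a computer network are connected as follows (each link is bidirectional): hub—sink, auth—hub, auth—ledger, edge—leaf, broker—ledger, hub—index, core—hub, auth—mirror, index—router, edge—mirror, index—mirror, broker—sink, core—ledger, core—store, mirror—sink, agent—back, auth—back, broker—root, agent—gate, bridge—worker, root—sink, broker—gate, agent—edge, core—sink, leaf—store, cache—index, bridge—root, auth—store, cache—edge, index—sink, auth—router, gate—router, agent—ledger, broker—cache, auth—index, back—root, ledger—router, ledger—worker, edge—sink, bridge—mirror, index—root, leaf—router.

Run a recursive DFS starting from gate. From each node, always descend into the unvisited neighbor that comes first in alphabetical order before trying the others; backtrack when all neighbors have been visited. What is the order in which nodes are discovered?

Visit gate
gate → agent
agent → back
back → auth
auth → hub
hub → core
core → ledger
ledger → broker
broker → cache
cache → edge
edge → leaf
leaf → router
router → index
index → mirror
mirror → bridge
bridge → root
root → sink
bridge → worker
leaf → store

gate agent back auth hub core ledger broker cache edge leaf router index mirror bridge root sink worker store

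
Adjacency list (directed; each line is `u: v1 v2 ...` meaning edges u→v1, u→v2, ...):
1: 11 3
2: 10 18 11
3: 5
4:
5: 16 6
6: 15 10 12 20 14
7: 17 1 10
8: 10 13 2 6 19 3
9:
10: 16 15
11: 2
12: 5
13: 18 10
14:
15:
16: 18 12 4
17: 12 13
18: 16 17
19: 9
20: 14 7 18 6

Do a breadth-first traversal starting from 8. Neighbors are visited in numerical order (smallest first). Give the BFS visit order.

8 → 2 → 3 → 6 → 10 → 13 → 19 → 11 → 18 → 5 → 12 → 14 → 15 → 20 → 16 → 9 → 17 → 7 → 4 → 1

Visit 8; enqueue 2, 3, 6, 10, 13, 19 → queue [2, 3, 6, 10, 13, 19]
Visit 2; enqueue 11, 18 → queue [3, 6, 10, 13, 19, 11, 18]
Visit 3; enqueue 5 → queue [6, 10, 13, 19, 11, 18, 5]
Visit 6; enqueue 12, 14, 15, 20 → queue [10, 13, 19, 11, 18, 5, 12, 14, 15, 20]
Visit 10; enqueue 16 → queue [13, 19, 11, 18, 5, 12, 14, 15, 20, 16]
Visit 13 → queue [19, 11, 18, 5, 12, 14, 15, 20, 16]
Visit 19; enqueue 9 → queue [11, 18, 5, 12, 14, 15, 20, 16, 9]
Visit 11 → queue [18, 5, 12, 14, 15, 20, 16, 9]
Visit 18; enqueue 17 → queue [5, 12, 14, 15, 20, 16, 9, 17]
Visit 5 → queue [12, 14, 15, 20, 16, 9, 17]
Visit 12 → queue [14, 15, 20, 16, 9, 17]
Visit 14 → queue [15, 20, 16, 9, 17]
Visit 15 → queue [20, 16, 9, 17]
Visit 20; enqueue 7 → queue [16, 9, 17, 7]
Visit 16; enqueue 4 → queue [9, 17, 7, 4]
Visit 9 → queue [17, 7, 4]
Visit 17 → queue [7, 4]
Visit 7; enqueue 1 → queue [4, 1]
Visit 4 → queue [1]
Visit 1 → queue []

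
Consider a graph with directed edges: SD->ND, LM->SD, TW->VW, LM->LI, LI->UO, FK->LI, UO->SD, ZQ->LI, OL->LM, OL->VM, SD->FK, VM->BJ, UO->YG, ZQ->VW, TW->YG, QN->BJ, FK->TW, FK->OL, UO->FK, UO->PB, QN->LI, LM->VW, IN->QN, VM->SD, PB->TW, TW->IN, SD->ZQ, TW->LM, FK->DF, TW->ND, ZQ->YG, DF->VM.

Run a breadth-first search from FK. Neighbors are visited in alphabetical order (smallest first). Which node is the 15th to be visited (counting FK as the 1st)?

Visit FK; enqueue DF, LI, OL, TW → queue [DF, LI, OL, TW]
Visit DF; enqueue VM → queue [LI, OL, TW, VM]
Visit LI; enqueue UO → queue [OL, TW, VM, UO]
Visit OL; enqueue LM → queue [TW, VM, UO, LM]
Visit TW; enqueue IN, ND, VW, YG → queue [VM, UO, LM, IN, ND, VW, YG]
Visit VM; enqueue BJ, SD → queue [UO, LM, IN, ND, VW, YG, BJ, SD]
Visit UO; enqueue PB → queue [LM, IN, ND, VW, YG, BJ, SD, PB]
Visit LM → queue [IN, ND, VW, YG, BJ, SD, PB]
Visit IN; enqueue QN → queue [ND, VW, YG, BJ, SD, PB, QN]
Visit ND → queue [VW, YG, BJ, SD, PB, QN]
Visit VW → queue [YG, BJ, SD, PB, QN]
Visit YG → queue [BJ, SD, PB, QN]
Visit BJ → queue [SD, PB, QN]
Visit SD; enqueue ZQ → queue [PB, QN, ZQ]
Visit PB → queue [QN, ZQ]
Visit QN → queue [ZQ]
Visit ZQ → queue []

Visit order: FK, DF, LI, OL, TW, VM, UO, LM, IN, ND, VW, YG, BJ, SD, PB, QN, ZQ

PB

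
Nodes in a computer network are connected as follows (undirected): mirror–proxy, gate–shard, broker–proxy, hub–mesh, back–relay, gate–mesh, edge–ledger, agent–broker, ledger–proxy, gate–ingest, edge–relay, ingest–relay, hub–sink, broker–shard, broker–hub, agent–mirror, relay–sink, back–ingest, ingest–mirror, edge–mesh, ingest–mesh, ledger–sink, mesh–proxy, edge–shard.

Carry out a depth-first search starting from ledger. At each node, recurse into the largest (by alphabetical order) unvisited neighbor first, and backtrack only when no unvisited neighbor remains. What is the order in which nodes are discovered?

ledger → sink → relay → ingest → mirror → proxy → mesh → hub → broker → shard → gate → edge → agent → back

Visit ledger
ledger → sink
sink → relay
relay → ingest
ingest → mirror
mirror → proxy
proxy → mesh
mesh → hub
hub → broker
broker → shard
shard → gate
shard → edge
broker → agent
ingest → back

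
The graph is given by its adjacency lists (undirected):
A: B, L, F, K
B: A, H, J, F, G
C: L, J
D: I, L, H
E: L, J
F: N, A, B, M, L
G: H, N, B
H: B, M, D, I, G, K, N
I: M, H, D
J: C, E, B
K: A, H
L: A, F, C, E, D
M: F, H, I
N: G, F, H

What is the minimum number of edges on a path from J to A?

2

Level 0: J
Level 1: B, C, E
Level 2: A, F, G, H, L
Level 3: D, I, K, M, N
A first appears at level 2.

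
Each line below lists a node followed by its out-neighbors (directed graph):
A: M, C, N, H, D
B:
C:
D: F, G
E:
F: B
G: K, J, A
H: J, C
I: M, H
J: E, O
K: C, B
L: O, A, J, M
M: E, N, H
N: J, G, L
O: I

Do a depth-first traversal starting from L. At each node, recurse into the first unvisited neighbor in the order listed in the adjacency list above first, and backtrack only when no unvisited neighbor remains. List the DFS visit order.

Visit L
L → O
O → I
I → M
M → E
M → N
N → J
N → G
G → K
K → C
K → B
G → A
A → H
A → D
D → F

L, O, I, M, E, N, J, G, K, C, B, A, H, D, F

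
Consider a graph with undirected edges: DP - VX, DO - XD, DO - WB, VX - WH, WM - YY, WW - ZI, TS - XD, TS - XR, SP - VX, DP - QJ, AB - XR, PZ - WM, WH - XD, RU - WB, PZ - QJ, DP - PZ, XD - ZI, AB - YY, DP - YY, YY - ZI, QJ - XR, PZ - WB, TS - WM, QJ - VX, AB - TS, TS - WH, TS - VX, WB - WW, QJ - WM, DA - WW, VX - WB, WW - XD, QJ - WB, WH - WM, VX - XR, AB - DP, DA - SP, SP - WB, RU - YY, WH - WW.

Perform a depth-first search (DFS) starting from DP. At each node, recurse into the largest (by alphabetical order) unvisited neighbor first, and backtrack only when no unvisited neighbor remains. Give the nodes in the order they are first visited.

DP, YY, ZI, XD, WW, WH, WM, TS, XR, VX, WB, SP, DA, RU, QJ, PZ, DO, AB

Visit DP
DP → YY
YY → ZI
ZI → XD
XD → WW
WW → WH
WH → WM
WM → TS
TS → XR
XR → VX
VX → WB
WB → SP
SP → DA
WB → RU
WB → QJ
QJ → PZ
WB → DO
XR → AB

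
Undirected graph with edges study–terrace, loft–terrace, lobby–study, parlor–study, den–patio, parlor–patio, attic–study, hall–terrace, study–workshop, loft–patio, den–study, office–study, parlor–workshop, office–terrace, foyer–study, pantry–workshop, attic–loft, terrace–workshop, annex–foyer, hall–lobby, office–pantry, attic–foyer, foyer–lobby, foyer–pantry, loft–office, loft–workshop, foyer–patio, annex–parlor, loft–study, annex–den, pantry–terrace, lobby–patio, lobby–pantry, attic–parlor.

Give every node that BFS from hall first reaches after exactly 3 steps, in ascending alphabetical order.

Level 0: hall
Level 1: lobby, terrace
Level 2: foyer, loft, office, pantry, patio, study, workshop
Level 3: annex, attic, den, parlor

annex, attic, den, parlor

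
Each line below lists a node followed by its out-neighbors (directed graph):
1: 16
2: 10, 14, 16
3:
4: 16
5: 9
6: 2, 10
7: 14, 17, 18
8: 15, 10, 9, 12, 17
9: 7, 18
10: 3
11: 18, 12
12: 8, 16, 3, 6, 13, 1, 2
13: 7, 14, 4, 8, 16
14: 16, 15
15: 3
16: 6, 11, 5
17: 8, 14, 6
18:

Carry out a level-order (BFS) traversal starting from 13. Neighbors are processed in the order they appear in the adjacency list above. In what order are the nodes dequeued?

13 -> 7 -> 14 -> 4 -> 8 -> 16 -> 17 -> 18 -> 15 -> 10 -> 9 -> 12 -> 6 -> 11 -> 5 -> 3 -> 1 -> 2

Visit 13; enqueue 7, 14, 4, 8, 16 → queue [7, 14, 4, 8, 16]
Visit 7; enqueue 17, 18 → queue [14, 4, 8, 16, 17, 18]
Visit 14; enqueue 15 → queue [4, 8, 16, 17, 18, 15]
Visit 4 → queue [8, 16, 17, 18, 15]
Visit 8; enqueue 10, 9, 12 → queue [16, 17, 18, 15, 10, 9, 12]
Visit 16; enqueue 6, 11, 5 → queue [17, 18, 15, 10, 9, 12, 6, 11, 5]
Visit 17 → queue [18, 15, 10, 9, 12, 6, 11, 5]
Visit 18 → queue [15, 10, 9, 12, 6, 11, 5]
Visit 15; enqueue 3 → queue [10, 9, 12, 6, 11, 5, 3]
Visit 10 → queue [9, 12, 6, 11, 5, 3]
Visit 9 → queue [12, 6, 11, 5, 3]
Visit 12; enqueue 1, 2 → queue [6, 11, 5, 3, 1, 2]
Visit 6 → queue [11, 5, 3, 1, 2]
Visit 11 → queue [5, 3, 1, 2]
Visit 5 → queue [3, 1, 2]
Visit 3 → queue [1, 2]
Visit 1 → queue [2]
Visit 2 → queue []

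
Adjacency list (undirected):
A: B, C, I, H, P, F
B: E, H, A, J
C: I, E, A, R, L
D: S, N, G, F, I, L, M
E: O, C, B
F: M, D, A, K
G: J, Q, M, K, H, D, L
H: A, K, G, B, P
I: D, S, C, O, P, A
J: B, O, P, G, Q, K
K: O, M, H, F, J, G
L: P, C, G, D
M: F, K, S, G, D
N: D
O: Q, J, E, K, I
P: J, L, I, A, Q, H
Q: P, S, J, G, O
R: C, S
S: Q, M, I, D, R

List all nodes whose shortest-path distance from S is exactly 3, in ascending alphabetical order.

B, E, H

Level 0: S
Level 1: D, I, M, Q, R
Level 2: A, C, F, G, J, K, L, N, O, P
Level 3: B, E, H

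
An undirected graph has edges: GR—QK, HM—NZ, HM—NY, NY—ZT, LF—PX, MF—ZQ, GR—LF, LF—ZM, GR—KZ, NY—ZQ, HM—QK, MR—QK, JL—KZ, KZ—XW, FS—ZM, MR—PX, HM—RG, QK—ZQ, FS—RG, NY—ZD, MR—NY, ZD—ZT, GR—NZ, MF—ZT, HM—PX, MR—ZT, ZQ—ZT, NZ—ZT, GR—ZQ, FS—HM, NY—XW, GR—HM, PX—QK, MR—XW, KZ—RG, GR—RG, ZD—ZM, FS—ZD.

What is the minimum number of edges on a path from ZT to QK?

2

Level 0: ZT
Level 1: MF, MR, NY, NZ, ZD, ZQ
Level 2: FS, GR, HM, PX, QK, XW, ZM
Level 3: KZ, LF, RG
Level 4: JL
QK first appears at level 2.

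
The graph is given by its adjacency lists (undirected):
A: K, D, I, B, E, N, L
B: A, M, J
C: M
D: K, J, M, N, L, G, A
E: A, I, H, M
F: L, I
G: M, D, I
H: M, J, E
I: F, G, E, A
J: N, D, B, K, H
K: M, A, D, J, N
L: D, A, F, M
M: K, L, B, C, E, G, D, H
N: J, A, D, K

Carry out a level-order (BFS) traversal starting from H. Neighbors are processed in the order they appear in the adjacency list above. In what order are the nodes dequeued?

H → M → J → E → K → L → B → C → G → D → N → A → I → F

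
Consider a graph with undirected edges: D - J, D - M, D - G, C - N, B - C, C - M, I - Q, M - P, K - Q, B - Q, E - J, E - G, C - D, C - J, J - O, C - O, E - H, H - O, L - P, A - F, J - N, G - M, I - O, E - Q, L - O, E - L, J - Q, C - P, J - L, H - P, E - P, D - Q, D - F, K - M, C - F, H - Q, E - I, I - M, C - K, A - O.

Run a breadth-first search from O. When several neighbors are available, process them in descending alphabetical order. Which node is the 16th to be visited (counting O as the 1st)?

B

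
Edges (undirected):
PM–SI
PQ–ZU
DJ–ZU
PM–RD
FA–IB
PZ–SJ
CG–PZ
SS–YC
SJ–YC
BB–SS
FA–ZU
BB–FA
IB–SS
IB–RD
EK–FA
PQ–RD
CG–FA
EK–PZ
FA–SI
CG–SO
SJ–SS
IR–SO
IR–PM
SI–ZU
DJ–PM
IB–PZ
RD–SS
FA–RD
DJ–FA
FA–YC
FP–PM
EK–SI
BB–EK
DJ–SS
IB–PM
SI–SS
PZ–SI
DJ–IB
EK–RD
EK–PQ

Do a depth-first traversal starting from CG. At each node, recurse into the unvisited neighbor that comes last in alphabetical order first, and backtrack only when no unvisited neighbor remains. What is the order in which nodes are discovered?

CG, SO, IR, PM, SI, ZU, PQ, RD, SS, YC, SJ, PZ, IB, FA, EK, BB, DJ, FP

Visit CG
CG → SO
SO → IR
IR → PM
PM → SI
SI → ZU
ZU → PQ
PQ → RD
RD → SS
SS → YC
YC → SJ
SJ → PZ
PZ → IB
IB → FA
FA → EK
EK → BB
FA → DJ
PM → FP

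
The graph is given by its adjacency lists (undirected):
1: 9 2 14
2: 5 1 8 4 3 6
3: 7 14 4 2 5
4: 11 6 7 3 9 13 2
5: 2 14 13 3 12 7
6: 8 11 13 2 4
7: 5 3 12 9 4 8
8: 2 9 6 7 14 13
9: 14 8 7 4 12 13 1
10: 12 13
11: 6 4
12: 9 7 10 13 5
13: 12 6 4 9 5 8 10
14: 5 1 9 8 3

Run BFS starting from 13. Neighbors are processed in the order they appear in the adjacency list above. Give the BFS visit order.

Visit 13; enqueue 12, 6, 4, 9, 5, 8, 10 → queue [12, 6, 4, 9, 5, 8, 10]
Visit 12; enqueue 7 → queue [6, 4, 9, 5, 8, 10, 7]
Visit 6; enqueue 11, 2 → queue [4, 9, 5, 8, 10, 7, 11, 2]
Visit 4; enqueue 3 → queue [9, 5, 8, 10, 7, 11, 2, 3]
Visit 9; enqueue 14, 1 → queue [5, 8, 10, 7, 11, 2, 3, 14, 1]
Visit 5 → queue [8, 10, 7, 11, 2, 3, 14, 1]
Visit 8 → queue [10, 7, 11, 2, 3, 14, 1]
Visit 10 → queue [7, 11, 2, 3, 14, 1]
Visit 7 → queue [11, 2, 3, 14, 1]
Visit 11 → queue [2, 3, 14, 1]
Visit 2 → queue [3, 14, 1]
Visit 3 → queue [14, 1]
Visit 14 → queue [1]
Visit 1 → queue []

13, 12, 6, 4, 9, 5, 8, 10, 7, 11, 2, 3, 14, 1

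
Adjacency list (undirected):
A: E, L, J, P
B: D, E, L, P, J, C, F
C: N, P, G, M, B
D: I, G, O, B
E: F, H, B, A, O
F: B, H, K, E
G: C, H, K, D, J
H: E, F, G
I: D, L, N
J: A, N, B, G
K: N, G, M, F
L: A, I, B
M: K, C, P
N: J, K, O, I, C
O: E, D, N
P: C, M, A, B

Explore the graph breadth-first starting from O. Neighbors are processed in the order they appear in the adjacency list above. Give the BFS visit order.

Visit O; enqueue E, D, N → queue [E, D, N]
Visit E; enqueue F, H, B, A → queue [D, N, F, H, B, A]
Visit D; enqueue I, G → queue [N, F, H, B, A, I, G]
Visit N; enqueue J, K, C → queue [F, H, B, A, I, G, J, K, C]
Visit F → queue [H, B, A, I, G, J, K, C]
Visit H → queue [B, A, I, G, J, K, C]
Visit B; enqueue L, P → queue [A, I, G, J, K, C, L, P]
Visit A → queue [I, G, J, K, C, L, P]
Visit I → queue [G, J, K, C, L, P]
Visit G → queue [J, K, C, L, P]
Visit J → queue [K, C, L, P]
Visit K; enqueue M → queue [C, L, P, M]
Visit C → queue [L, P, M]
Visit L → queue [P, M]
Visit P → queue [M]
Visit M → queue []

O -> E -> D -> N -> F -> H -> B -> A -> I -> G -> J -> K -> C -> L -> P -> M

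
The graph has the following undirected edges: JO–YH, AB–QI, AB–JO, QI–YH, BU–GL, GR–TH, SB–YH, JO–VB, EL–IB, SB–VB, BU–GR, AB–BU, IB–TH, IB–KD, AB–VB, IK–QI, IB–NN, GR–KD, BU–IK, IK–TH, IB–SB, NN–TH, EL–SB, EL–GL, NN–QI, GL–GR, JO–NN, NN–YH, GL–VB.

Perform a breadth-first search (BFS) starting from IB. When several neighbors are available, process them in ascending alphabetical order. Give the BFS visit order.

IB -> EL -> KD -> NN -> SB -> TH -> GL -> GR -> JO -> QI -> YH -> VB -> IK -> BU -> AB

Visit IB; enqueue EL, KD, NN, SB, TH → queue [EL, KD, NN, SB, TH]
Visit EL; enqueue GL → queue [KD, NN, SB, TH, GL]
Visit KD; enqueue GR → queue [NN, SB, TH, GL, GR]
Visit NN; enqueue JO, QI, YH → queue [SB, TH, GL, GR, JO, QI, YH]
Visit SB; enqueue VB → queue [TH, GL, GR, JO, QI, YH, VB]
Visit TH; enqueue IK → queue [GL, GR, JO, QI, YH, VB, IK]
Visit GL; enqueue BU → queue [GR, JO, QI, YH, VB, IK, BU]
Visit GR → queue [JO, QI, YH, VB, IK, BU]
Visit JO; enqueue AB → queue [QI, YH, VB, IK, BU, AB]
Visit QI → queue [YH, VB, IK, BU, AB]
Visit YH → queue [VB, IK, BU, AB]
Visit VB → queue [IK, BU, AB]
Visit IK → queue [BU, AB]
Visit BU → queue [AB]
Visit AB → queue []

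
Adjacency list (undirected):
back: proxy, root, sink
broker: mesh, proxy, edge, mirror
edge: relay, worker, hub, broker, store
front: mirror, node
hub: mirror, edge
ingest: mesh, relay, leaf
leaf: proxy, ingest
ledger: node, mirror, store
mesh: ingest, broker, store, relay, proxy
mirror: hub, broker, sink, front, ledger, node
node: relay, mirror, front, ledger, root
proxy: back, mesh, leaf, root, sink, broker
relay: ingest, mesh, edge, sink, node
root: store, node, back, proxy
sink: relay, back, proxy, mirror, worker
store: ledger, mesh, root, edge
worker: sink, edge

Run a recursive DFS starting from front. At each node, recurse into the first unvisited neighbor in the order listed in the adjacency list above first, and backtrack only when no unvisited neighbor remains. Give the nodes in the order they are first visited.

front, mirror, hub, edge, relay, ingest, mesh, broker, proxy, back, root, store, ledger, node, sink, worker, leaf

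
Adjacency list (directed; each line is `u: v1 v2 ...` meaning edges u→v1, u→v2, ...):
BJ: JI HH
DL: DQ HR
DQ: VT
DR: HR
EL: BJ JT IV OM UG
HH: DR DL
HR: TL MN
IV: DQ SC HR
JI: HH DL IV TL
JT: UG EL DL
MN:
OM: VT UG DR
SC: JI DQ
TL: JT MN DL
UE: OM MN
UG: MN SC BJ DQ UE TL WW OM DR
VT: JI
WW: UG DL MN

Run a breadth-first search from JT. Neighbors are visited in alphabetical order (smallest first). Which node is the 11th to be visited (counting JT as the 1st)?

MN

Visit JT; enqueue DL, EL, UG → queue [DL, EL, UG]
Visit DL; enqueue DQ, HR → queue [EL, UG, DQ, HR]
Visit EL; enqueue BJ, IV, OM → queue [UG, DQ, HR, BJ, IV, OM]
Visit UG; enqueue DR, MN, SC, TL, UE, WW → queue [DQ, HR, BJ, IV, OM, DR, MN, SC, TL, UE, WW]
Visit DQ; enqueue VT → queue [HR, BJ, IV, OM, DR, MN, SC, TL, UE, WW, VT]
Visit HR → queue [BJ, IV, OM, DR, MN, SC, TL, UE, WW, VT]
Visit BJ; enqueue HH, JI → queue [IV, OM, DR, MN, SC, TL, UE, WW, VT, HH, JI]
Visit IV → queue [OM, DR, MN, SC, TL, UE, WW, VT, HH, JI]
Visit OM → queue [DR, MN, SC, TL, UE, WW, VT, HH, JI]
Visit DR → queue [MN, SC, TL, UE, WW, VT, HH, JI]
Visit MN → queue [SC, TL, UE, WW, VT, HH, JI]
Visit SC → queue [TL, UE, WW, VT, HH, JI]
Visit TL → queue [UE, WW, VT, HH, JI]
Visit UE → queue [WW, VT, HH, JI]
Visit WW → queue [VT, HH, JI]
Visit VT → queue [HH, JI]
Visit HH → queue [JI]
Visit JI → queue []

Visit order: JT, DL, EL, UG, DQ, HR, BJ, IV, OM, DR, MN, SC, TL, UE, WW, VT, HH, JI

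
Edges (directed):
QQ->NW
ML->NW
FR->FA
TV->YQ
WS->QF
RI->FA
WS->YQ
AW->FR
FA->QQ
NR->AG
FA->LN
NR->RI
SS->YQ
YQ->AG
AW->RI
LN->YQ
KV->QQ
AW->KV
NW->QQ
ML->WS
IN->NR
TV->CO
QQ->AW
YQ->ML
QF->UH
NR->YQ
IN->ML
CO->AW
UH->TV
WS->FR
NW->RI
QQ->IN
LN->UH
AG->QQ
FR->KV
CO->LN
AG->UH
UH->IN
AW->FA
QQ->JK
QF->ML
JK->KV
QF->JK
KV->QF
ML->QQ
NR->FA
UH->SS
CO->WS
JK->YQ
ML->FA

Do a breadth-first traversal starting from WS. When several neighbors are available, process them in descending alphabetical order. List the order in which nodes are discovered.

WS, YQ, QF, FR, ML, AG, UH, JK, KV, FA, QQ, NW, TV, SS, IN, LN, AW, RI, CO, NR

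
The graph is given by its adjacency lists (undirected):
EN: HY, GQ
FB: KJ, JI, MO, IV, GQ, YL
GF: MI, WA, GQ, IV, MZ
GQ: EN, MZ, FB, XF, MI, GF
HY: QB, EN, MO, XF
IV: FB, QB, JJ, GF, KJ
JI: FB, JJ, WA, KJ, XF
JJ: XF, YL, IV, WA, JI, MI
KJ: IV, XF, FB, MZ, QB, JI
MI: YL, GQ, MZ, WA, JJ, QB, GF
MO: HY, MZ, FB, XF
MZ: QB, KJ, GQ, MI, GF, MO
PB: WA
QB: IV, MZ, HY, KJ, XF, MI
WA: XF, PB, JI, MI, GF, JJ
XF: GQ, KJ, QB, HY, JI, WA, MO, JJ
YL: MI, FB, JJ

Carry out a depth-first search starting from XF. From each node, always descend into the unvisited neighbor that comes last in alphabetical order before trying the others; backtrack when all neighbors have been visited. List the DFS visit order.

Visit XF
XF → WA
WA → PB
WA → MI
MI → YL
YL → JJ
JJ → JI
JI → KJ
KJ → QB
QB → MZ
MZ → MO
MO → HY
HY → EN
EN → GQ
GQ → GF
GF → IV
IV → FB

XF -> WA -> PB -> MI -> YL -> JJ -> JI -> KJ -> QB -> MZ -> MO -> HY -> EN -> GQ -> GF -> IV -> FB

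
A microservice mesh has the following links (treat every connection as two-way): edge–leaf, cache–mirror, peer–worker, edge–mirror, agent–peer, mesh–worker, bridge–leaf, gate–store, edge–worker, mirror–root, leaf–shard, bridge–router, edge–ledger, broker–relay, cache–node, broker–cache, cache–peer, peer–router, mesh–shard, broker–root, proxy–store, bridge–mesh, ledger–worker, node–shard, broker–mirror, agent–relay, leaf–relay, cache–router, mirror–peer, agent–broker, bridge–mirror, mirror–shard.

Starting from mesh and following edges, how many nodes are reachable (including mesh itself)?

BFS from mesh visits: mesh, bridge, shard, worker, leaf, mirror, router, node, edge, ledger, peer, relay, broker, cache, root, agent
Reachable nodes: 16 of 19 total.

16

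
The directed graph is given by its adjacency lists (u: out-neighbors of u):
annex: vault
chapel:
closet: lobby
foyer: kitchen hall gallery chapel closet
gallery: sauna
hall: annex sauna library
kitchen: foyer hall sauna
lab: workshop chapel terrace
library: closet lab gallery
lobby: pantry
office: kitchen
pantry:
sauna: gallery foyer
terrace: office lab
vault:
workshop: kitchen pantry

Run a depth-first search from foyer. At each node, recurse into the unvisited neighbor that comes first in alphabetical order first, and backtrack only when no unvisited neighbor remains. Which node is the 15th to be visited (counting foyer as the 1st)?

kitchen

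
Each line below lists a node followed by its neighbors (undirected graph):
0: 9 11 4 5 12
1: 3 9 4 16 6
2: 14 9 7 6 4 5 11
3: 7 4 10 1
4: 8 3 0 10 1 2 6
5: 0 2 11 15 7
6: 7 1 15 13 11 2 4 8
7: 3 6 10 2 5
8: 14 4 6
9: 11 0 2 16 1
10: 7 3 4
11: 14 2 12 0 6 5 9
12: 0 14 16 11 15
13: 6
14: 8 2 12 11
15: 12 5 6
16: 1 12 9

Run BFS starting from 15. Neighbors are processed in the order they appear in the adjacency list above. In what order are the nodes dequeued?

Visit 15; enqueue 12, 5, 6 → queue [12, 5, 6]
Visit 12; enqueue 0, 14, 16, 11 → queue [5, 6, 0, 14, 16, 11]
Visit 5; enqueue 2, 7 → queue [6, 0, 14, 16, 11, 2, 7]
Visit 6; enqueue 1, 13, 4, 8 → queue [0, 14, 16, 11, 2, 7, 1, 13, 4, 8]
Visit 0; enqueue 9 → queue [14, 16, 11, 2, 7, 1, 13, 4, 8, 9]
Visit 14 → queue [16, 11, 2, 7, 1, 13, 4, 8, 9]
Visit 16 → queue [11, 2, 7, 1, 13, 4, 8, 9]
Visit 11 → queue [2, 7, 1, 13, 4, 8, 9]
Visit 2 → queue [7, 1, 13, 4, 8, 9]
Visit 7; enqueue 3, 10 → queue [1, 13, 4, 8, 9, 3, 10]
Visit 1 → queue [13, 4, 8, 9, 3, 10]
Visit 13 → queue [4, 8, 9, 3, 10]
Visit 4 → queue [8, 9, 3, 10]
Visit 8 → queue [9, 3, 10]
Visit 9 → queue [3, 10]
Visit 3 → queue [10]
Visit 10 → queue []

15, 12, 5, 6, 0, 14, 16, 11, 2, 7, 1, 13, 4, 8, 9, 3, 10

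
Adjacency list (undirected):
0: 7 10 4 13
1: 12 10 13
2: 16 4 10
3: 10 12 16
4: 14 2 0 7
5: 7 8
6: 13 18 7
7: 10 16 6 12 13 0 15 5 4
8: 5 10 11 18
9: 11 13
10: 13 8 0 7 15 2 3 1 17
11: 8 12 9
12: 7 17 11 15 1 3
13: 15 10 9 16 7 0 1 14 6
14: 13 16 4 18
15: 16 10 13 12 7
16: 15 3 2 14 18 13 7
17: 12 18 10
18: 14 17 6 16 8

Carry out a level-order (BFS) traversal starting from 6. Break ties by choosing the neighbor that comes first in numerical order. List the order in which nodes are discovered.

Visit 6; enqueue 7, 13, 18 → queue [7, 13, 18]
Visit 7; enqueue 0, 4, 5, 10, 12, 15, 16 → queue [13, 18, 0, 4, 5, 10, 12, 15, 16]
Visit 13; enqueue 1, 9, 14 → queue [18, 0, 4, 5, 10, 12, 15, 16, 1, 9, 14]
Visit 18; enqueue 8, 17 → queue [0, 4, 5, 10, 12, 15, 16, 1, 9, 14, 8, 17]
Visit 0 → queue [4, 5, 10, 12, 15, 16, 1, 9, 14, 8, 17]
Visit 4; enqueue 2 → queue [5, 10, 12, 15, 16, 1, 9, 14, 8, 17, 2]
Visit 5 → queue [10, 12, 15, 16, 1, 9, 14, 8, 17, 2]
Visit 10; enqueue 3 → queue [12, 15, 16, 1, 9, 14, 8, 17, 2, 3]
Visit 12; enqueue 11 → queue [15, 16, 1, 9, 14, 8, 17, 2, 3, 11]
Visit 15 → queue [16, 1, 9, 14, 8, 17, 2, 3, 11]
Visit 16 → queue [1, 9, 14, 8, 17, 2, 3, 11]
Visit 1 → queue [9, 14, 8, 17, 2, 3, 11]
Visit 9 → queue [14, 8, 17, 2, 3, 11]
Visit 14 → queue [8, 17, 2, 3, 11]
Visit 8 → queue [17, 2, 3, 11]
Visit 17 → queue [2, 3, 11]
Visit 2 → queue [3, 11]
Visit 3 → queue [11]
Visit 11 → queue []

6 7 13 18 0 4 5 10 12 15 16 1 9 14 8 17 2 3 11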